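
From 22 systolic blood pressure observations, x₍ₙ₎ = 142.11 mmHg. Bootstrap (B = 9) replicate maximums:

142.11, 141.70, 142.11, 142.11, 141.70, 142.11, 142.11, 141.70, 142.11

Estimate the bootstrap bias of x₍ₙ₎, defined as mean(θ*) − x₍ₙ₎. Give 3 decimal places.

mean(θ*) = (142.11 + 141.70 + 142.11 + 142.11 + 141.70 + 142.11 + 142.11 + 141.70 + 142.11) / 9 = 141.9733
bias = 141.9733 − 142.11

bias = −0.137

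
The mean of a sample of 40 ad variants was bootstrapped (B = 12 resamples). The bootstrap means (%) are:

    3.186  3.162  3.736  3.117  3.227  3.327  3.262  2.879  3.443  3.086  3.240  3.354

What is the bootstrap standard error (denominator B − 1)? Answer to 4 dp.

SE* = 0.2100

Bootstrap SE is the standard deviation of the 12 replicate means.
Mean of replicates: (3.186 + 3.162 + 3.736 + 3.117 + 3.227 + 3.327 + 3.262 + 2.879 + 3.443 + 3.086 + 3.240 + 3.354) / 12 = 39.01900 / 12 = 3.25158
Sum of squared deviations: (−0.06558)² + (−0.08958)² + (+0.48442)² + (−0.13458)² + (−0.02458)² + (+0.07542)² + (+0.01042)² + (−0.37258)² + (+0.19142)² + (−0.16558)² + (−0.01158)² + (+0.10242)² = 0.48500
Variance = 0.48500 / 11 = 0.04409
SE* = √0.04409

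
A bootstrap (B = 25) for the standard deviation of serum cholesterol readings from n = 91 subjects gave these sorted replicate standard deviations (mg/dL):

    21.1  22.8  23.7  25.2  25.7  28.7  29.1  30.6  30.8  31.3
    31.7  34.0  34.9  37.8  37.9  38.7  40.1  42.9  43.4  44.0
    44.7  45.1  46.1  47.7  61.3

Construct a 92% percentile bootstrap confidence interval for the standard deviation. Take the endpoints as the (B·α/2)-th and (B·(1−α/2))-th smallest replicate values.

α = 0.08; lower rank = 25 × 0.040 = 1; upper rank = 25 × 0.960 = 24.
The 1st smallest replicate is 21.1; the 24th is 47.7.

(21.1, 47.7)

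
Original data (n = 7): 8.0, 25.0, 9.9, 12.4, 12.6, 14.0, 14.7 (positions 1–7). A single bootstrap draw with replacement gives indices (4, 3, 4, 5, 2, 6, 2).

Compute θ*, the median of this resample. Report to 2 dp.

Resample values: 12.4, 9.9, 12.4, 12.6, 25.0, 14.0, 25.0.
Sorted: 9.9, 12.4, 12.4, 12.6, 14.0, 25.0, 25.0
Median = middle value = 12.60

θ* = 12.60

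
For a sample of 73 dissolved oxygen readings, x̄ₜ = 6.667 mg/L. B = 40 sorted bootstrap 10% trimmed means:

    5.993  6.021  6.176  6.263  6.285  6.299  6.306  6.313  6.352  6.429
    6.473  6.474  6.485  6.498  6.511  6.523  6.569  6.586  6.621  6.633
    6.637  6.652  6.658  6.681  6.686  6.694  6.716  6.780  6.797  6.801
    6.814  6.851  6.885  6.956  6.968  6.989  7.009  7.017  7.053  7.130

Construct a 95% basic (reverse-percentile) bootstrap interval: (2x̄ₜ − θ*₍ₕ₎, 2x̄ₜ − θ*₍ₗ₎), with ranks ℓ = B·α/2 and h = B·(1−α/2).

Percentile endpoints at ranks 1 and 39: θ*₍1₎ = 5.993, θ*₍39₎ = 7.053.
Basic interval reflects these around x̄ₜ:
  lower = 2 × 6.667 − 7.053 = 6.281
  upper = 2 × 6.667 − 5.993 = 7.341

(6.281, 7.341)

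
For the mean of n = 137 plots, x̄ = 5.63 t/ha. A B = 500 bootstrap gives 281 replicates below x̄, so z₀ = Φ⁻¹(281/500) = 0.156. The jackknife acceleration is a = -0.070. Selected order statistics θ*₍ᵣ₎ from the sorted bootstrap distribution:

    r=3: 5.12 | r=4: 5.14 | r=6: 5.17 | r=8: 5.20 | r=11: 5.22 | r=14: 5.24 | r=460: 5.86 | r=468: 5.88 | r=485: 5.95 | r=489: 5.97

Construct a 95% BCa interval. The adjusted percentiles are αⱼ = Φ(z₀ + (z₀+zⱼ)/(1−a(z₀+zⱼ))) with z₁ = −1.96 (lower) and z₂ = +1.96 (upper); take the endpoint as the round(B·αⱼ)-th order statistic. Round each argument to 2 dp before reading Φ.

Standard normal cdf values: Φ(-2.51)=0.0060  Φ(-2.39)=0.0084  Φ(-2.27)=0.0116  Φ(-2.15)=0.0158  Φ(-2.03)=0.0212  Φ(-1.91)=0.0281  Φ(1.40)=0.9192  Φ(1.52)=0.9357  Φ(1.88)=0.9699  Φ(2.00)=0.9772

Lower: z₀ + z₁ = 0.156 + (-1.960) = -1.804; 1 − a(z₀+z₁) = 1 − (-0.070)(-1.804) = 0.8737; argument = 0.156 + (-1.804)/0.8737 = -1.9087 → -1.91.
α₁ = Φ(-1.91) = 0.0281; rank = round(500 × 0.0281) = 14; θ*₍14₎ = 5.24.
Upper: z₀ + z₂ = 2.116; 1 − a(z₀+z₂) = 1.1481; argument = 1.9990 → 2.00; α₂ = 0.9772; rank = 489; θ*₍489₎ = 5.97.

(5.24, 5.97)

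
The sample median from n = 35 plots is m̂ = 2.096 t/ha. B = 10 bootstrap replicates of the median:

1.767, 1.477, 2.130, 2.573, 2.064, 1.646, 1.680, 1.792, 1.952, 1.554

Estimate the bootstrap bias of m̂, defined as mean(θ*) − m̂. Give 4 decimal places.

bias = −0.2325

mean(θ*) = (1.767 + 1.477 + 2.130 + 2.573 + 2.064 + 1.646 + 1.680 + 1.792 + 1.952 + 1.554) / 10 = 1.86350
bias = 1.86350 − 2.096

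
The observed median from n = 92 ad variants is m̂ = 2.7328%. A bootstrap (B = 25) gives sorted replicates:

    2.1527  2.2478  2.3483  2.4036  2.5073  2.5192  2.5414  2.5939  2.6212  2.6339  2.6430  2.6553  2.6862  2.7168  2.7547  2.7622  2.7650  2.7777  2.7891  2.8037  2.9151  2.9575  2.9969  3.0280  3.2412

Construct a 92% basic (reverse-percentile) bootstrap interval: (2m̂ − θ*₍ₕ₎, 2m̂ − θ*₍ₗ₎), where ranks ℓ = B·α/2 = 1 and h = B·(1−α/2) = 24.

Percentile endpoints at ranks 1 and 24: θ*₍1₎ = 2.1527, θ*₍24₎ = 3.0280.
Basic interval reflects these around m̂:
  lower = 2 × 2.7328 − 3.0280 = 2.4376
  upper = 2 × 2.7328 − 2.1527 = 3.3129

(2.4376, 3.3129)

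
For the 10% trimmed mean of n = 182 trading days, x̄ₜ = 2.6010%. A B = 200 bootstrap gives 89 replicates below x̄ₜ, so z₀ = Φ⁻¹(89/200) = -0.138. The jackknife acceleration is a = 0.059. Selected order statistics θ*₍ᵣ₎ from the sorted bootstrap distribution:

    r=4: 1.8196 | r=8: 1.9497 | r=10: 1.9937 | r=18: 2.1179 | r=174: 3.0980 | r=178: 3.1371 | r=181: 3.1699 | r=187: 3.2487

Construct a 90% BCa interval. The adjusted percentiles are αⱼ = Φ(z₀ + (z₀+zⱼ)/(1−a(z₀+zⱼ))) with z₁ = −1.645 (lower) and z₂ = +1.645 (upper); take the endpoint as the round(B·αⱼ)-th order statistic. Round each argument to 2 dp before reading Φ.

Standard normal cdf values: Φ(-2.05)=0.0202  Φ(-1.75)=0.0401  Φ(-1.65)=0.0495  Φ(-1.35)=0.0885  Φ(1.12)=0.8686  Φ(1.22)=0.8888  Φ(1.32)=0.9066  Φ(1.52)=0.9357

(1.9497, 3.2487)

Lower: z₀ + z₁ = -0.138 + (-1.645) = -1.783; 1 − a(z₀+z₁) = 1 − (0.059)(-1.783) = 1.1052; argument = -0.138 + (-1.783)/1.1052 = -1.7513 → -1.75.
α₁ = Φ(-1.75) = 0.0401; rank = round(200 × 0.0401) = 8; θ*₍8₎ = 1.9497.
Upper: z₀ + z₂ = 1.507; 1 − a(z₀+z₂) = 0.9111; argument = 1.5161 → 1.52; α₂ = 0.9357; rank = 187; θ*₍187₎ = 3.2487.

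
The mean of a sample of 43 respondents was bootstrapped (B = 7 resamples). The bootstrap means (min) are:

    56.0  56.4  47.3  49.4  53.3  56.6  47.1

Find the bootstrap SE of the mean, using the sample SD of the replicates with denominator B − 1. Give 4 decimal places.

Bootstrap SE is the standard deviation of the 7 replicate means.
Mean of replicates: (56.0 + 56.4 + 47.3 + 49.4 + 53.3 + 56.6 + 47.1) / 7 = 366.10000 / 7 = 52.30000
Sum of squared deviations: (+3.70000)² + (+4.10000)² + (−5.00000)² + (−2.90000)² + (+1.00000)² + (+4.30000)² + (−5.20000)² = 110.44000
Variance = 110.44000 / 6 = 18.40667
SE* = √18.40667

SE* = 4.2903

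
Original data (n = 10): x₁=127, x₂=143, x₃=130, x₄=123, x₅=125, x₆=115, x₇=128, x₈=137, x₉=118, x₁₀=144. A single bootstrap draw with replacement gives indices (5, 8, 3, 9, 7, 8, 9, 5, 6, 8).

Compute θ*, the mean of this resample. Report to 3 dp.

Resample values: 125, 137, 130, 118, 128, 137, 118, 125, 115, 137.
Mean = (125 + 137 + 130 + 118 + 128 + 137 + 118 + 125 + 115 + 137) / 10 = 1270.0 / 10 = 127.000

θ* = 127.000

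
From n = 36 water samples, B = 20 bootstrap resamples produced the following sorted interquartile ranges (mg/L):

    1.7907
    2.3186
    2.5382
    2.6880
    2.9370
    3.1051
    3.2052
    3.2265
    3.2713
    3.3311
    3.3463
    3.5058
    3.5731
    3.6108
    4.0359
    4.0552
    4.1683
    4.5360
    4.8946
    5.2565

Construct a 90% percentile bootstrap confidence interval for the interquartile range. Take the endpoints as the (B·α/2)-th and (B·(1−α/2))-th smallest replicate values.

(1.7907, 4.8946)

α = 0.10; lower rank = 20 × 0.050 = 1; upper rank = 20 × 0.950 = 19.
The 1st smallest replicate is 1.7907; the 19th is 4.8946.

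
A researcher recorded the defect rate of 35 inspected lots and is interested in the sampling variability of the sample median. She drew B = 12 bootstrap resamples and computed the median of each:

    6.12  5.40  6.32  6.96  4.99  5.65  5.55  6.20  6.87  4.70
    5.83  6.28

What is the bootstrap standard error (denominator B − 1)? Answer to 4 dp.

SE* = 0.6896

Bootstrap SE is the standard deviation of the 12 replicate medians.
Mean of replicates: (6.12 + 5.40 + 6.32 + 6.96 + 4.99 + 5.65 + 5.55 + 6.20 + 6.87 + 4.70 + 5.83 + 6.28) / 12 = 70.87000 / 12 = 5.90583
Sum of squared deviations: (+0.21417)² + (−0.50583)² + (+0.41417)² + (+1.05417)² + (−0.91583)² + (−0.25583)² + (−0.35583)² + (+0.29417)² + (+0.96417)² + (−1.20583)² + (−0.07583)² + (+0.37417)² = 5.23129
Variance = 5.23129 / 11 = 0.47557
SE* = √0.47557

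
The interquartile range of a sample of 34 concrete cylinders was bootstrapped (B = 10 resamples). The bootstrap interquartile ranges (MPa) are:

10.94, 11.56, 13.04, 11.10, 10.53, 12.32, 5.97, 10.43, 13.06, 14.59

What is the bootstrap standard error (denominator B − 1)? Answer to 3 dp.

SE* = 2.308

Bootstrap SE is the standard deviation of the 10 replicate interquartile ranges.
Mean of replicates: (10.94 + 11.56 + 13.04 + 11.10 + 10.53 + 12.32 + 5.97 + 10.43 + 13.06 + 14.59) / 10 = 113.5400 / 10 = 11.3540
Sum of squared deviations: (−0.4140)² + (+0.2060)² + (+1.6860)² + (−0.2540)² + (−0.8240)² + (+0.9660)² + (−5.3840)² + (−0.9240)² + (+1.7060)² + (+3.2360)² = 47.9564
Variance = 47.9564 / 9 = 5.3285
SE* = √5.3285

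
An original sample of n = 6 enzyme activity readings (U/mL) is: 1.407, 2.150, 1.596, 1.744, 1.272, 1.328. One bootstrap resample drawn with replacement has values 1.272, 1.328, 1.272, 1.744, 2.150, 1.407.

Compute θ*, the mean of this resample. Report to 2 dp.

Mean = (1.272 + 1.328 + 1.272 + 1.744 + 2.150 + 1.407) / 6 = 9.1730 / 6 = 1.53

θ* = 1.53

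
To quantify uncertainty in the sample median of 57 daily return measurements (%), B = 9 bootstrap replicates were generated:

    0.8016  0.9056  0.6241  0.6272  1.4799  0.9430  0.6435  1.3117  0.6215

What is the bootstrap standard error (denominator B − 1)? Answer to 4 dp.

SE* = 0.3180

Bootstrap SE is the standard deviation of the 9 replicate medians.
Mean of replicates: (0.8016 + 0.9056 + 0.6241 + 0.6272 + 1.4799 + 0.9430 + 0.6435 + 1.3117 + 0.6215) / 9 = 7.95810 / 9 = 0.88423
Sum of squared deviations: (−0.08263)² + (+0.02137)² + (−0.26013)² + (−0.25703)² + (+0.59567)² + (+0.05877)² + (−0.24073)² + (+0.42747)² + (−0.26273)² = 0.80900
Variance = 0.80900 / 8 = 0.10113
SE* = √0.10113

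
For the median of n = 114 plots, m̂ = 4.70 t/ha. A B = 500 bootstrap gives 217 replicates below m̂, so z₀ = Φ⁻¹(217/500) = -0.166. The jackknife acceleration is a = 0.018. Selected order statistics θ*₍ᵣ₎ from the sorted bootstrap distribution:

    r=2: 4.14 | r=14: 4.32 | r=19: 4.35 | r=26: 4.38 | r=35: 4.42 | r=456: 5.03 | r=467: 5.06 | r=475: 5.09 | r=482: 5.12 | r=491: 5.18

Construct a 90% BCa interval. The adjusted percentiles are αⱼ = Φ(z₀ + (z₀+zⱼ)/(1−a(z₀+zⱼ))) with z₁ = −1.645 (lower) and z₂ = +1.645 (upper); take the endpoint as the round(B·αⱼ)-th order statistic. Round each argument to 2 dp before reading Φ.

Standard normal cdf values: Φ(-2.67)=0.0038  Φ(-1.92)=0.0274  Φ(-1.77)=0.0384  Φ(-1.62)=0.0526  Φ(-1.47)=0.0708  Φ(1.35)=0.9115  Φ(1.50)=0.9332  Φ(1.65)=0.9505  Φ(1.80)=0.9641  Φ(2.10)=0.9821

Lower: z₀ + z₁ = -0.166 + (-1.645) = -1.811; 1 − a(z₀+z₁) = 1 − (0.018)(-1.811) = 1.0326; argument = -0.166 + (-1.811)/1.0326 = -1.9198 → -1.92.
α₁ = Φ(-1.92) = 0.0274; rank = round(500 × 0.0274) = 14; θ*₍14₎ = 4.32.
Upper: z₀ + z₂ = 1.479; 1 − a(z₀+z₂) = 0.9734; argument = 1.3535 → 1.35; α₂ = 0.9115; rank = 456; θ*₍456₎ = 5.03.

(4.32, 5.03)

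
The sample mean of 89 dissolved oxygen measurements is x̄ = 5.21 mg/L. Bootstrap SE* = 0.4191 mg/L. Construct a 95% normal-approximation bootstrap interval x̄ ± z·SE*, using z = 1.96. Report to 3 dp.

(4.389, 6.031)

Margin = 1.96 × 0.4191 = 0.8214
Interval: 5.21 ± 0.8214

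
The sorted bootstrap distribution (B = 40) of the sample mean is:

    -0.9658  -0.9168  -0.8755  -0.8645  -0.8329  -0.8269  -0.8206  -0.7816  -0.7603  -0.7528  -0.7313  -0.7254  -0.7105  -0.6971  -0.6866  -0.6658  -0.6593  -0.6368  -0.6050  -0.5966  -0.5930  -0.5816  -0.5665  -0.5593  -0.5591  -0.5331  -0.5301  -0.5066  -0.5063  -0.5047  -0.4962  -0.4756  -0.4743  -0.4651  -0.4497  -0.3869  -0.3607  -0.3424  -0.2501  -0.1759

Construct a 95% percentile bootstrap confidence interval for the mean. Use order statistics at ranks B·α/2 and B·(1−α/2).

α = 0.05; lower rank = 40 × 0.025 = 1; upper rank = 40 × 0.975 = 39.
The 1st smallest replicate is -0.9658; the 39th is -0.2501.

(-0.9658, -0.2501)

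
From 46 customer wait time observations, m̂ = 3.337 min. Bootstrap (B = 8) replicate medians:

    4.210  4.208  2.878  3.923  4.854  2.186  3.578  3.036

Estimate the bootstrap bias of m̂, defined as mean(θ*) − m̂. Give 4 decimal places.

bias = +0.2721

mean(θ*) = (4.210 + 4.208 + 2.878 + 3.923 + 4.854 + 2.186 + 3.578 + 3.036) / 8 = 3.60913
bias = 3.60913 − 3.337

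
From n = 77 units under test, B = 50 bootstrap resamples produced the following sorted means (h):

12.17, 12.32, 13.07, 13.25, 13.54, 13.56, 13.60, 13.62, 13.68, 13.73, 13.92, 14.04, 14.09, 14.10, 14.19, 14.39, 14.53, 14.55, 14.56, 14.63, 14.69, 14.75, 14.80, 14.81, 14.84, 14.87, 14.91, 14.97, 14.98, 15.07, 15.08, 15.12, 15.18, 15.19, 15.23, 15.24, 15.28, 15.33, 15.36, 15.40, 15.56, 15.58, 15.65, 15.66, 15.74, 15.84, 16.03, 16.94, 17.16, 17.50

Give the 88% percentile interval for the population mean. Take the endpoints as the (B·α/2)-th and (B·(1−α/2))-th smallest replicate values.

(13.07, 16.03)

α = 0.12; lower rank = 50 × 0.060 = 3; upper rank = 50 × 0.940 = 47.
The 3rd smallest replicate is 13.07; the 47th is 16.03.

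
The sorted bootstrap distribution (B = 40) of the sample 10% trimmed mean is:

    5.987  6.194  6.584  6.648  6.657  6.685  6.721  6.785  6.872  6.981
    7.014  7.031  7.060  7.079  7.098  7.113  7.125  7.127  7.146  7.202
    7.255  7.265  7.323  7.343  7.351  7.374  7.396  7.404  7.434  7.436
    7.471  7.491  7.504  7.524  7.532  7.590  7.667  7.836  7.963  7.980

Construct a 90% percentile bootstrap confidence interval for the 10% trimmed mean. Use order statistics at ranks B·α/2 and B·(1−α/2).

(6.194, 7.836)

α = 0.10; lower rank = 40 × 0.050 = 2; upper rank = 40 × 0.950 = 38.
The 2nd smallest replicate is 6.194; the 38th is 7.836.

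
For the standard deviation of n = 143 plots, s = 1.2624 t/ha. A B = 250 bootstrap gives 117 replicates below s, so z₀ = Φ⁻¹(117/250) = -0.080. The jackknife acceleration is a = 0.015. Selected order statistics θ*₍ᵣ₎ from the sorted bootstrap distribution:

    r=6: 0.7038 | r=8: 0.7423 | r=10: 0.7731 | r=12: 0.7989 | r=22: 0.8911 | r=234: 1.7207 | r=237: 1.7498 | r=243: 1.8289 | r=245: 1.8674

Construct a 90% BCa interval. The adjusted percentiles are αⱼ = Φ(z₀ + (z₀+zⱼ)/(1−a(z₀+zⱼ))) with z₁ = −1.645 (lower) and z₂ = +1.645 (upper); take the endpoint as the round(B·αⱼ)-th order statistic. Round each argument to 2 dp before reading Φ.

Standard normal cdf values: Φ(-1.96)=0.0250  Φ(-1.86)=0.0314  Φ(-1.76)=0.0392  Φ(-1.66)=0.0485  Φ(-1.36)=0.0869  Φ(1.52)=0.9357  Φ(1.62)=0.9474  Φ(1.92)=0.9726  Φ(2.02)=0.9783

(0.7731, 1.7207)

Lower: z₀ + z₁ = -0.080 + (-1.645) = -1.725; 1 − a(z₀+z₁) = 1 − (0.015)(-1.725) = 1.0259; argument = -0.080 + (-1.725)/1.0259 = -1.7615 → -1.76.
α₁ = Φ(-1.76) = 0.0392; rank = round(250 × 0.0392) = 10; θ*₍10₎ = 0.7731.
Upper: z₀ + z₂ = 1.565; 1 − a(z₀+z₂) = 0.9765; argument = 1.5226 → 1.52; α₂ = 0.9357; rank = 234; θ*₍234₎ = 1.7207.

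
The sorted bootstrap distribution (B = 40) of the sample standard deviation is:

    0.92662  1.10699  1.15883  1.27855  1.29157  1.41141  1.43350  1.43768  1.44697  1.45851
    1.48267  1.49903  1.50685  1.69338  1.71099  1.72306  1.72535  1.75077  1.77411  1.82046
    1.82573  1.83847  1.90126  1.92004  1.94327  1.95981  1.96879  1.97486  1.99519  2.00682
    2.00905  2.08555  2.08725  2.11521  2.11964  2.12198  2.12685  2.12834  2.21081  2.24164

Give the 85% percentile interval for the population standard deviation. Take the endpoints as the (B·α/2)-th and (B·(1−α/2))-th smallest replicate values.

α = 0.15; lower rank = 40 × 0.075 = 3; upper rank = 40 × 0.925 = 37.
The 3rd smallest replicate is 1.15883; the 37th is 2.12685.

(1.15883, 2.12685)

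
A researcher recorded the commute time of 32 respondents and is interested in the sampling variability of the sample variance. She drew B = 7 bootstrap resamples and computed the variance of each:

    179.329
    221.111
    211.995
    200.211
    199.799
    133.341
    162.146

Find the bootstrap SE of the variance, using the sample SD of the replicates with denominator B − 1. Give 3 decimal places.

Bootstrap SE is the standard deviation of the 7 replicate variances.
Mean of replicates: (179.329 + 221.111 + 211.995 + 200.211 + 199.799 + 133.341 + 162.146) / 7 = 1307.9320 / 7 = 186.8474
Sum of squared deviations: (−7.5184)² + (+34.2636)² + (+25.1476)² + (+13.3636)² + (+12.9516)² + (−53.5064)² + (−24.7014)² = 5682.3462
Variance = 5682.3462 / 6 = 947.0577
SE* = √947.0577

SE* = 30.774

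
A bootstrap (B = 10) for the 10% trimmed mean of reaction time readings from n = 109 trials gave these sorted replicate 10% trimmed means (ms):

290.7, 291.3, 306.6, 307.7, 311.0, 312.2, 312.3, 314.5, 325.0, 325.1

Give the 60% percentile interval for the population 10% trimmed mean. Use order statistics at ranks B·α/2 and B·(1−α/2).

α = 0.40; lower rank = 10 × 0.200 = 2; upper rank = 10 × 0.800 = 8.
The 2nd smallest replicate is 291.3; the 8th is 314.5.

(291.3, 314.5)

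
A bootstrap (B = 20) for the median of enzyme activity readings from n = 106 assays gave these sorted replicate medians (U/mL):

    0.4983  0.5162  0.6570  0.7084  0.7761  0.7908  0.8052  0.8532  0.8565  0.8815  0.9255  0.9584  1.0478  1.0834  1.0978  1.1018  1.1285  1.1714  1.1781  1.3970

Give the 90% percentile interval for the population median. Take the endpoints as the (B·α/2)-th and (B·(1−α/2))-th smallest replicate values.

α = 0.10; lower rank = 20 × 0.050 = 1; upper rank = 20 × 0.950 = 19.
The 1st smallest replicate is 0.4983; the 19th is 1.1781.

(0.4983, 1.1781)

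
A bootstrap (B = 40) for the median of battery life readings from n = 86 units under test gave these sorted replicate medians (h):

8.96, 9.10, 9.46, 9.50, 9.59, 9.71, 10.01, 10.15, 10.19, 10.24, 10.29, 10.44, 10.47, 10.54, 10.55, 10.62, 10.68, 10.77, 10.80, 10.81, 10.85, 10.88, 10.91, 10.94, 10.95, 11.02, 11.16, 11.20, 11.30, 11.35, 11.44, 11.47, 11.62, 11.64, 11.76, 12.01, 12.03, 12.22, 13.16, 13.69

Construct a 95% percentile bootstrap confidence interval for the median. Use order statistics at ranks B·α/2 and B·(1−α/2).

α = 0.05; lower rank = 40 × 0.025 = 1; upper rank = 40 × 0.975 = 39.
The 1st smallest replicate is 8.96; the 39th is 13.16.

(8.96, 13.16)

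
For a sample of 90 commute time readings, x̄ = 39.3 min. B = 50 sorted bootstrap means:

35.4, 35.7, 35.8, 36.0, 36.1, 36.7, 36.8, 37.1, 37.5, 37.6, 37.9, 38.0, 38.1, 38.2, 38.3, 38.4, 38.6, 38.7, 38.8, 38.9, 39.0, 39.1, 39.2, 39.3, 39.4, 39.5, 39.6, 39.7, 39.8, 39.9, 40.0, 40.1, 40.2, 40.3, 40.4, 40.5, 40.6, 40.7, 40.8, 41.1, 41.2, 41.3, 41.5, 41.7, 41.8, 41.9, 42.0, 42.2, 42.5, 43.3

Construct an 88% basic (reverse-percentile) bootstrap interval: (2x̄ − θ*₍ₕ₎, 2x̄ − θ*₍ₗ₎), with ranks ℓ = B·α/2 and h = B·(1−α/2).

Percentile endpoints at ranks 3 and 47: θ*₍3₎ = 35.8, θ*₍47₎ = 42.0.
Basic interval reflects these around x̄:
  lower = 2 × 39.3 − 42.0 = 36.6
  upper = 2 × 39.3 − 35.8 = 42.8

(36.6, 42.8)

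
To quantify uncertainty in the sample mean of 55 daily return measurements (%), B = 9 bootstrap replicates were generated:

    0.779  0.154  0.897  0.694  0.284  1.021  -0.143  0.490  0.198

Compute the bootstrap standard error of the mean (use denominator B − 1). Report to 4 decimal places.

SE* = 0.3895

Bootstrap SE is the standard deviation of the 9 replicate means.
Mean of replicates: (0.779 + 0.154 + 0.897 + 0.694 + 0.284 + 1.021 + (-0.143) + 0.490 + 0.198) / 9 = 4.37400 / 9 = 0.48600
Sum of squared deviations: (+0.29300)² + (−0.33200)² + (+0.41100)² + (+0.20800)² + (−0.20200)² + (+0.53500)² + (−0.62900)² + (+0.00400)² + (−0.28800)² = 1.21389
Variance = 1.21389 / 8 = 0.15174
SE* = √0.15174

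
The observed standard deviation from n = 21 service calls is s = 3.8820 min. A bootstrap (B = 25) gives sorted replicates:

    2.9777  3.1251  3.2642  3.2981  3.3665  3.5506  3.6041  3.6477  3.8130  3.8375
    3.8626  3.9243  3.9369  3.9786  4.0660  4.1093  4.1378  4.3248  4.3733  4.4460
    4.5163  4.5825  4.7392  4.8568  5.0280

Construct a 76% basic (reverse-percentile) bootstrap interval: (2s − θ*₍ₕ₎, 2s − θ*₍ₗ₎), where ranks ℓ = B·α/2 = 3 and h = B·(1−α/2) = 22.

(3.1815, 4.4998)

Percentile endpoints at ranks 3 and 22: θ*₍3₎ = 3.2642, θ*₍22₎ = 4.5825.
Basic interval reflects these around s:
  lower = 2 × 3.8820 − 4.5825 = 3.1815
  upper = 2 × 3.8820 − 3.2642 = 4.4998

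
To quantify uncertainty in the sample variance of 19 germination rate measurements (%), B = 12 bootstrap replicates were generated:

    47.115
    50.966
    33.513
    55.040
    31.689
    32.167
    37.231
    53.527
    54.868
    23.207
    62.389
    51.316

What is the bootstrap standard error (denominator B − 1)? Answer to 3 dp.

SE* = 12.278

Bootstrap SE is the standard deviation of the 12 replicate variances.
Mean of replicates: (47.115 + 50.966 + 33.513 + 55.040 + 31.689 + 32.167 + 37.231 + 53.527 + 54.868 + 23.207 + 62.389 + 51.316) / 12 = 533.0280 / 12 = 44.4190
Sum of squared deviations: (+2.6960)² + (+6.5470)² + (−10.9060)² + (+10.6210)² + (−12.7300)² + (−12.2520)² + (−7.1880)² + (+9.1080)² + (+10.4490)² + (−21.2120)² + (+17.9700)² + (+6.8970)² = 1658.2856
Variance = 1658.2856 / 11 = 150.7532
SE* = √150.7532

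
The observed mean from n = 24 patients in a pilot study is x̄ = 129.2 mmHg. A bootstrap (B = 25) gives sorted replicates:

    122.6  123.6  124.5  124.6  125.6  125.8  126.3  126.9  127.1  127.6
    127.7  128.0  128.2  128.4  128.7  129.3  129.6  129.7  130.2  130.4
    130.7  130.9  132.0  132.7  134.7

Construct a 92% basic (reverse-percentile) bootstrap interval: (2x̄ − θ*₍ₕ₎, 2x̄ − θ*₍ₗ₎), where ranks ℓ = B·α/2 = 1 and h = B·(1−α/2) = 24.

Percentile endpoints at ranks 1 and 24: θ*₍1₎ = 122.6, θ*₍24₎ = 132.7.
Basic interval reflects these around x̄:
  lower = 2 × 129.2 − 132.7 = 125.7
  upper = 2 × 129.2 − 122.6 = 135.8

(125.7, 135.8)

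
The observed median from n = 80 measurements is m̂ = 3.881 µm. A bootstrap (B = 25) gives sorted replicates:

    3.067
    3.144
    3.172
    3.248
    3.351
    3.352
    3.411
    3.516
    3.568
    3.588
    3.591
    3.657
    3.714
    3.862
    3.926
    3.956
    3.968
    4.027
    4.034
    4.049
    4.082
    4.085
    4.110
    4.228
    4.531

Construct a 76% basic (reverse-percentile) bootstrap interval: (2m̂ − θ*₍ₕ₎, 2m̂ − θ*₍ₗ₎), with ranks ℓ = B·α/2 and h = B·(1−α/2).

(3.677, 4.590)

Percentile endpoints at ranks 3 and 22: θ*₍3₎ = 3.172, θ*₍22₎ = 4.085.
Basic interval reflects these around m̂:
  lower = 2 × 3.881 − 4.085 = 3.677
  upper = 2 × 3.881 − 3.172 = 4.590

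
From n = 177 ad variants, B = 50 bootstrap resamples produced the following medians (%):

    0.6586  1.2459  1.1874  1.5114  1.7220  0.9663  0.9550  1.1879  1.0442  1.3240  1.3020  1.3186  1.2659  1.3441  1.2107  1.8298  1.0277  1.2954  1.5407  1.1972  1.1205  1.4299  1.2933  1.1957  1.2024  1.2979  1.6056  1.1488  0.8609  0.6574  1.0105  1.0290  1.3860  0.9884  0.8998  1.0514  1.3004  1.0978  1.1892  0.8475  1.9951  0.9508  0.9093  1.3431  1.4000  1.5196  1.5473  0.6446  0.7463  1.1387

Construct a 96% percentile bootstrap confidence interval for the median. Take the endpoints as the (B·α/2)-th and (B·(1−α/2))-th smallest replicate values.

(0.6446, 1.8298)

Sorted replicates: 0.6446, 0.6574, 0.6586, 0.7463, 0.8475, 0.8609, 0.8998, 0.9093, 0.9508, 0.9550, 0.9663, 0.9884, 1.0105, 1.0277, 1.0290, 1.0442, 1.0514, 1.0978, 1.1205, 1.1387, 1.1488, 1.1874, 1.1879, 1.1892, 1.1957, 1.1972, 1.2024, 1.2107, 1.2459, 1.2659, 1.2933, 1.2954, 1.2979, 1.3004, 1.3020, 1.3186, 1.3240, 1.3431, 1.3441, 1.3860, 1.4000, 1.4299, 1.5114, 1.5196, 1.5407, 1.5473, 1.6056, 1.7220, 1.8298, 1.9951
α = 0.04; lower rank = 50 × 0.020 = 1; upper rank = 50 × 0.980 = 49.
The 1st smallest replicate is 0.6446; the 49th is 1.8298.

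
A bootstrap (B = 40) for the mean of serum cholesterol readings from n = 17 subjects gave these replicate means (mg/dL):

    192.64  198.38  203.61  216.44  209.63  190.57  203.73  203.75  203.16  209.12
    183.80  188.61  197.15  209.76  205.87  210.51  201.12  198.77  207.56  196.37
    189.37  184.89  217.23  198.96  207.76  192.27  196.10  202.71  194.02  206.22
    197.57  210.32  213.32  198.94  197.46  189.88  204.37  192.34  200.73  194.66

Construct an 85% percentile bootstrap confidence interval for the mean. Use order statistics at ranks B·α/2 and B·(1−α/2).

(188.61, 210.51)

Sorted replicates: 183.80, 184.89, 188.61, 189.37, 189.88, 190.57, 192.27, 192.34, 192.64, 194.02, 194.66, 196.10, 196.37, 197.15, 197.46, 197.57, 198.38, 198.77, 198.94, 198.96, 200.73, 201.12, 202.71, 203.16, 203.61, 203.73, 203.75, 204.37, 205.87, 206.22, 207.56, 207.76, 209.12, 209.63, 209.76, 210.32, 210.51, 213.32, 216.44, 217.23
α = 0.15; lower rank = 40 × 0.075 = 3; upper rank = 40 × 0.925 = 37.
The 3rd smallest replicate is 188.61; the 37th is 210.51.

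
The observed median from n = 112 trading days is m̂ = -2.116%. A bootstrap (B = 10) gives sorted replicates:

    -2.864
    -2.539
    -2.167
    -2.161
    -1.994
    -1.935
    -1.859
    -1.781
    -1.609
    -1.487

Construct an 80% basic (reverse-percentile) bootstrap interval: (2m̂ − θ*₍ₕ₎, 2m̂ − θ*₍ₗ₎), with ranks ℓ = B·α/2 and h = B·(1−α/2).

Percentile endpoints at ranks 1 and 9: θ*₍1₎ = -2.864, θ*₍9₎ = -1.609.
Basic interval reflects these around m̂:
  lower = 2 × -2.116 − -1.609 = -2.623
  upper = 2 × -2.116 − -2.864 = -1.368

(-2.623, -1.368)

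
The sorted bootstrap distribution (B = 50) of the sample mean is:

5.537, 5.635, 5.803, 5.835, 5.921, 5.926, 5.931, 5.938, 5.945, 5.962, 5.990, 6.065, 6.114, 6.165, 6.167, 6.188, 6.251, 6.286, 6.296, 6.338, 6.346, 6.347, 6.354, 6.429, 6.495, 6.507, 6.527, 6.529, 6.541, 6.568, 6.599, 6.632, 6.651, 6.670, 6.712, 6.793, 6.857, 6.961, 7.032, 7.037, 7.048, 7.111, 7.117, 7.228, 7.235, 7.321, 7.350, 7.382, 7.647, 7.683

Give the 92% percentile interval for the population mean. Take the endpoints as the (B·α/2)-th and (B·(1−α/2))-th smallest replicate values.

(5.635, 7.382)

α = 0.08; lower rank = 50 × 0.040 = 2; upper rank = 50 × 0.960 = 48.
The 2nd smallest replicate is 5.635; the 48th is 7.382.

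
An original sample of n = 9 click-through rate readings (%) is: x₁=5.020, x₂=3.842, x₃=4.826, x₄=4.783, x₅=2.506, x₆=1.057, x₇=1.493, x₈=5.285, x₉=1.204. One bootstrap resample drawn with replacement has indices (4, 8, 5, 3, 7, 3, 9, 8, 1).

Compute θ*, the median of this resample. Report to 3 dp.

θ* = 4.826

Resample values: 4.783, 5.285, 2.506, 4.826, 1.493, 4.826, 1.204, 5.285, 5.020.
Sorted: 1.204, 1.493, 2.506, 4.783, 4.826, 4.826, 5.020, 5.285, 5.285
Median = middle value = 4.826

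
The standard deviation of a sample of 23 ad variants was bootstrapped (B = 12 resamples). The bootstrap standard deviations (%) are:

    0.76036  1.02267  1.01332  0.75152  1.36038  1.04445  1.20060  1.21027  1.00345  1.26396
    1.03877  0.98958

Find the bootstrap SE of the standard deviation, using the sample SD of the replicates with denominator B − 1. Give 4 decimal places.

SE* = 0.1837

Bootstrap SE is the standard deviation of the 12 replicate standard deviations.
Mean of replicates: (0.76036 + 1.02267 + 1.01332 + 0.75152 + 1.36038 + 1.04445 + 1.20060 + 1.21027 + 1.00345 + 1.26396 + 1.03877 + 0.98958) / 12 = 12.659330 / 12 = 1.054944
Sum of squared deviations: (−0.294584)² + (−0.032274)² + (−0.041624)² + (−0.303424)² + (+0.305436)² + (−0.010494)² + (+0.145656)² + (+0.155326)² + (−0.051494)² + (+0.209016)² + (−0.016174)² + (−0.065364)² = 0.371237
Variance = 0.371237 / 11 = 0.033749
SE* = √0.033749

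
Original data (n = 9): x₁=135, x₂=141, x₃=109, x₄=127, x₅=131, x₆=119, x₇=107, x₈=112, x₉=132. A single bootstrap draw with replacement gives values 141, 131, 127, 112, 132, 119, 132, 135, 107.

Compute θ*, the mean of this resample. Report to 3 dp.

θ* = 126.222

Mean = (141 + 131 + 127 + 112 + 132 + 119 + 132 + 135 + 107) / 9 = 1136.0 / 9 = 126.222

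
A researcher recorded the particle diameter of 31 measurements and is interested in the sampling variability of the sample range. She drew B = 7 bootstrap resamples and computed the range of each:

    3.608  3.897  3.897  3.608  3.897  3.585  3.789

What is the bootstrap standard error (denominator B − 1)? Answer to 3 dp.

Bootstrap SE is the standard deviation of the 7 replicate ranges.
Mean of replicates: (3.608 + 3.897 + 3.897 + 3.608 + 3.897 + 3.585 + 3.789) / 7 = 26.2810 / 7 = 3.7544
Sum of squared deviations: (−0.1464)² + (+0.1426)² + (+0.1426)² + (−0.1464)² + (+0.1426)² + (−0.1694)² + (+0.0346)² = 0.1338
Variance = 0.1338 / 6 = 0.0223
SE* = √0.0223

SE* = 0.149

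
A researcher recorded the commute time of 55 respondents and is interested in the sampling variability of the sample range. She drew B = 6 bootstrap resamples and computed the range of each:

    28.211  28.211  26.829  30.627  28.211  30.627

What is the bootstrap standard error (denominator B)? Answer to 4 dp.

Bootstrap SE is the standard deviation of the 6 replicate ranges.
Mean of replicates: (28.211 + 28.211 + 26.829 + 30.627 + 28.211 + 30.627) / 6 = 172.71600 / 6 = 28.78600
Sum of squared deviations: (−0.57500)² + (−0.57500)² + (−1.95700)² + (+1.84100)² + (−0.57500)² + (+1.84100)² = 11.60029
Variance = 11.60029 / 6 = 1.93338
SE* = √1.93338

SE* = 1.3905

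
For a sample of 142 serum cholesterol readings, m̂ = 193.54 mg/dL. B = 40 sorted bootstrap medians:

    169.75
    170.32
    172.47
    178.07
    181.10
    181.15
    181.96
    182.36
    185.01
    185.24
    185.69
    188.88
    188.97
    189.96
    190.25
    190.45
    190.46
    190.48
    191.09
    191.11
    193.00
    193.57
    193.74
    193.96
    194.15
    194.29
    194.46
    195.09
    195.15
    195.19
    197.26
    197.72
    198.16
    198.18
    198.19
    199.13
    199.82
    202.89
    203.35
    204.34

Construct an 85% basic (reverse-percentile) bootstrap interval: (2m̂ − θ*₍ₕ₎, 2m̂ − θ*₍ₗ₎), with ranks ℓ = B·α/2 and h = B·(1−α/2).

Percentile endpoints at ranks 3 and 37: θ*₍3₎ = 172.47, θ*₍37₎ = 199.82.
Basic interval reflects these around m̂:
  lower = 2 × 193.54 − 199.82 = 187.26
  upper = 2 × 193.54 − 172.47 = 214.61

(187.26, 214.61)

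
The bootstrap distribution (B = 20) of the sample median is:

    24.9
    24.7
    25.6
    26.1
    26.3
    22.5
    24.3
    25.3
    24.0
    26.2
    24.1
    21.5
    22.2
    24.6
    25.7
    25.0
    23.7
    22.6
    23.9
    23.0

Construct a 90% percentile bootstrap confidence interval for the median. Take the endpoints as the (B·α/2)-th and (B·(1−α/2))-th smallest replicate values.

(21.5, 26.2)

Sorted replicates: 21.5, 22.2, 22.5, 22.6, 23.0, 23.7, 23.9, 24.0, 24.1, 24.3, 24.6, 24.7, 24.9, 25.0, 25.3, 25.6, 25.7, 26.1, 26.2, 26.3
α = 0.10; lower rank = 20 × 0.050 = 1; upper rank = 20 × 0.950 = 19.
The 1st smallest replicate is 21.5; the 19th is 26.2.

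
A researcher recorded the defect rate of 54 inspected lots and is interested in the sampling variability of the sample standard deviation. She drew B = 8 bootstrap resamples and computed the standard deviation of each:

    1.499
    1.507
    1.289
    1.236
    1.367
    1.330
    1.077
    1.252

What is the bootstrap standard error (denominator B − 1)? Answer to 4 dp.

SE* = 0.1419

Bootstrap SE is the standard deviation of the 8 replicate standard deviations.
Mean of replicates: (1.499 + 1.507 + 1.289 + 1.236 + 1.367 + 1.330 + 1.077 + 1.252) / 8 = 10.55700 / 8 = 1.31963
Sum of squared deviations: (+0.17938)² + (+0.18737)² + (−0.03063)² + (−0.08363)² + (+0.04737)² + (+0.01038)² + (−0.24263)² + (−0.06763)² = 0.14101
Variance = 0.14101 / 7 = 0.02014
SE* = √0.02014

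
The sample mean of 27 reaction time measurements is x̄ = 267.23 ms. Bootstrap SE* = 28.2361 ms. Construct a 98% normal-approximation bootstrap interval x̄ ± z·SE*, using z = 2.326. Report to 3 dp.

Margin = 2.326 × 28.2361 = 65.6772
Interval: 267.23 ± 65.6772

(201.553, 332.907)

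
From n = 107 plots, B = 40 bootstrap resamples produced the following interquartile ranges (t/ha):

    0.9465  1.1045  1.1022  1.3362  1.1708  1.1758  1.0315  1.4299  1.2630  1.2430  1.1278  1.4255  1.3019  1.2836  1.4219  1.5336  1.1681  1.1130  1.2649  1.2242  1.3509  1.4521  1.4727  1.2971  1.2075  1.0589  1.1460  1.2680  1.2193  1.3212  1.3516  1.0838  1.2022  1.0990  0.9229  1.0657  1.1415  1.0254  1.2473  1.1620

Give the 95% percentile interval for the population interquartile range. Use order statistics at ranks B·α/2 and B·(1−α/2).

(0.9229, 1.4727)

Sorted replicates: 0.9229, 0.9465, 1.0254, 1.0315, 1.0589, 1.0657, 1.0838, 1.0990, 1.1022, 1.1045, 1.1130, 1.1278, 1.1415, 1.1460, 1.1620, 1.1681, 1.1708, 1.1758, 1.2022, 1.2075, 1.2193, 1.2242, 1.2430, 1.2473, 1.2630, 1.2649, 1.2680, 1.2836, 1.2971, 1.3019, 1.3212, 1.3362, 1.3509, 1.3516, 1.4219, 1.4255, 1.4299, 1.4521, 1.4727, 1.5336
α = 0.05; lower rank = 40 × 0.025 = 1; upper rank = 40 × 0.975 = 39.
The 1st smallest replicate is 0.9229; the 39th is 1.4727.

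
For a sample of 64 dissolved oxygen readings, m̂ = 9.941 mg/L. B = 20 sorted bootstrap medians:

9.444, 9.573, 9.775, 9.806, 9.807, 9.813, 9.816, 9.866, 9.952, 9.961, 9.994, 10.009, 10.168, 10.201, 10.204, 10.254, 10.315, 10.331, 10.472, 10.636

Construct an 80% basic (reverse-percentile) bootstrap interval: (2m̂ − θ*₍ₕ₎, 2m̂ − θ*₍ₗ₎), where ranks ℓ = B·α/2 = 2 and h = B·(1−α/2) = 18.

Percentile endpoints at ranks 2 and 18: θ*₍2₎ = 9.573, θ*₍18₎ = 10.331.
Basic interval reflects these around m̂:
  lower = 2 × 9.941 − 10.331 = 9.551
  upper = 2 × 9.941 − 9.573 = 10.309

(9.551, 10.309)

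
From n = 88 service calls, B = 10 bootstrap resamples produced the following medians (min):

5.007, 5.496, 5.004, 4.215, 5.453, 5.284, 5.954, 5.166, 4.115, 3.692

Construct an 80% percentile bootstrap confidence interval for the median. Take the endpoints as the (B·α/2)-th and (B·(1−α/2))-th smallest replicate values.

Sorted replicates: 3.692, 4.115, 4.215, 5.004, 5.007, 5.166, 5.284, 5.453, 5.496, 5.954
α = 0.20; lower rank = 10 × 0.100 = 1; upper rank = 10 × 0.900 = 9.
The 1st smallest replicate is 3.692; the 9th is 5.496.

(3.692, 5.496)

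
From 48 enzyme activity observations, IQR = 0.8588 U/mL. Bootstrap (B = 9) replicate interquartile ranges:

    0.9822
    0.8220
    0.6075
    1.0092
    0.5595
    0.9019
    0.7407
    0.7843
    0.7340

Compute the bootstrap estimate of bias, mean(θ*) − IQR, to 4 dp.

mean(θ*) = (0.9822 + 0.8220 + 0.6075 + 1.0092 + 0.5595 + 0.9019 + 0.7407 + 0.7843 + 0.7340) / 9 = 0.79348
bias = 0.79348 − 0.8588

bias = −0.0653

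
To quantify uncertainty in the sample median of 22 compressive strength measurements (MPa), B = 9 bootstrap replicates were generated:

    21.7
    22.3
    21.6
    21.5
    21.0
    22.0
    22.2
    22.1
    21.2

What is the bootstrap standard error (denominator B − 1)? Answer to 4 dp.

Bootstrap SE is the standard deviation of the 9 replicate medians.
Mean of replicates: (21.7 + 22.3 + 21.6 + 21.5 + 21.0 + 22.0 + 22.2 + 22.1 + 21.2) / 9 = 195.60000 / 9 = 21.73333
Sum of squared deviations: (−0.03333)² + (+0.56667)² + (−0.13333)² + (−0.23333)² + (−0.73333)² + (+0.26667)² + (+0.46667)² + (+0.36667)² + (−0.53333)² = 1.64000
Variance = 1.64000 / 8 = 0.20500
SE* = √0.20500

SE* = 0.4528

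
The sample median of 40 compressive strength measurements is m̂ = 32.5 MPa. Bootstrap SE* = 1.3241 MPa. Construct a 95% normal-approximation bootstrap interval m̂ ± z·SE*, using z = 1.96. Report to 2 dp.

Margin = 1.96 × 1.3241 = 2.595
Interval: 32.5 ± 2.595

(29.90, 35.10)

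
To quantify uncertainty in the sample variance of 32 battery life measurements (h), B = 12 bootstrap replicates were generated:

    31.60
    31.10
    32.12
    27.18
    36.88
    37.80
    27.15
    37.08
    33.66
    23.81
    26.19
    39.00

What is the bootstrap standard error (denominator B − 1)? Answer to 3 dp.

Bootstrap SE is the standard deviation of the 12 replicate variances.
Mean of replicates: (31.60 + 31.10 + 32.12 + 27.18 + 36.88 + 37.80 + 27.15 + 37.08 + 33.66 + 23.81 + 26.19 + 39.00) / 12 = 383.5700 / 12 = 31.9642
Sum of squared deviations: (−0.3642)² + (−0.8642)² + (+0.1558)² + (−4.7842)² + (+4.9158)² + (+5.8358)² + (−4.8142)² + (+5.1158)² + (+1.6958)² + (−8.1542)² + (−5.7742)² + (+7.0358)² = 283.5725
Variance = 283.5725 / 11 = 25.7793
SE* = √25.7793

SE* = 5.077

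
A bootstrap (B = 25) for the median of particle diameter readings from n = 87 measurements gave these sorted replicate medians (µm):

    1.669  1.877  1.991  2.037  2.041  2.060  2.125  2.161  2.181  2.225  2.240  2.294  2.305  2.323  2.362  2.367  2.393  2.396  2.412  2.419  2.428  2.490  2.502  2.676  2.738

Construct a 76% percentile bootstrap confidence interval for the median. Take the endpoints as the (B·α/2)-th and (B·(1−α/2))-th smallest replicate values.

(1.991, 2.490)

α = 0.24; lower rank = 25 × 0.120 = 3; upper rank = 25 × 0.880 = 22.
The 3rd smallest replicate is 1.991; the 22nd is 2.490.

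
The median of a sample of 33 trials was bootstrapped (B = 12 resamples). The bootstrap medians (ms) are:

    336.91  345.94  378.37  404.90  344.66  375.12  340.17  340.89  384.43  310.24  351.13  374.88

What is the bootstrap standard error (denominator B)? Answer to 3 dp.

Bootstrap SE is the standard deviation of the 12 replicate medians.
Mean of replicates: (336.91 + 345.94 + 378.37 + 404.90 + 344.66 + 375.12 + 340.17 + 340.89 + 384.43 + 310.24 + 351.13 + 374.88) / 12 = 4287.6400 / 12 = 357.3033
Sum of squared deviations: (−20.3933)² + (−11.3633)² + (+21.0667)² + (+47.5967)² + (−12.6433)² + (+17.8167)² + (−17.1333)² + (−16.4133)² + (+27.1267)² + (−47.0633)² + (−6.1733)² + (+17.5767)² = 7592.3593
Variance = 7592.3593 / 12 = 632.6966
SE* = √632.6966

SE* = 25.153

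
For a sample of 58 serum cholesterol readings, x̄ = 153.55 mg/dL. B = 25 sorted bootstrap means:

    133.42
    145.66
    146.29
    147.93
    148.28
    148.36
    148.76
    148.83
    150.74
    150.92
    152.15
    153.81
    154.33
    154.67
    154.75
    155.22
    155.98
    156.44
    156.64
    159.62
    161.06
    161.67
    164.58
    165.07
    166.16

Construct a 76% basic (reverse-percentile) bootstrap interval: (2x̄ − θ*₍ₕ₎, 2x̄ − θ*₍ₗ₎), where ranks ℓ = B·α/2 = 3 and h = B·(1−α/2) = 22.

Percentile endpoints at ranks 3 and 22: θ*₍3₎ = 146.29, θ*₍22₎ = 161.67.
Basic interval reflects these around x̄:
  lower = 2 × 153.55 − 161.67 = 145.43
  upper = 2 × 153.55 − 146.29 = 160.81

(145.43, 160.81)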